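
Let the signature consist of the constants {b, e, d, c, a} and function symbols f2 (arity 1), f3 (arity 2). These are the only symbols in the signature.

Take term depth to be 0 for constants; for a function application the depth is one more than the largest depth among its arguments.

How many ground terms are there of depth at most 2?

1265

Let N_k = |{terms of depth ≤ k}|. Then N_0 = 5 and N_k = 5 + N_{k-1} + N_{k-1}^2 for k ≥ 1 (one summand per function symbol, arity giving the exponent).
N_0 = 5
N_1 = 5 + 5 + 5^2 = 35
N_2 = 5 + 35 + 35^2 = 1265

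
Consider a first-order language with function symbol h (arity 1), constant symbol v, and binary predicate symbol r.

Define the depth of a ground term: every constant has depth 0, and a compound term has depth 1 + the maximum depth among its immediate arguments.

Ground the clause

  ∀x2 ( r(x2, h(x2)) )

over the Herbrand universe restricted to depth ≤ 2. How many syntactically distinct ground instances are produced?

3

Ground terms of depth ≤ 2:
  Count level by level. With function symbols h/1, the terms of depth ≤ k are the 1 constant together with each function applied to depth-≤(k−1) tuples, so N_k = 1 + N_{k-1}.
  N_0 = 1
  N_1 = 1 + 1 = 2
  N_2 = 1 + 2 = 3
So there are 3 ground terms available for substitution.
The body mentions the single quantified variable x2; since ground terms form a free algebra, no two substitutions collapse to the same formula.
Number of ground instances = 3.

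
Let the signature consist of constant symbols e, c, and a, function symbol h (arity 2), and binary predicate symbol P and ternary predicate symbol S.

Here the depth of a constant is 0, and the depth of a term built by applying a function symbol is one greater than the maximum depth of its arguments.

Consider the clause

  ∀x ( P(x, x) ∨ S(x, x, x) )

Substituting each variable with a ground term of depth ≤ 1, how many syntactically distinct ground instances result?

12

Ground terms of depth ≤ 1:
  Let N_k = |{terms of depth ≤ k}|. Then N_0 = 3 and N_k = 3 + N_{k-1}^2 for k ≥ 1 (one summand per function symbol, arity giving the exponent).
  N_0 = 3
  N_1 = 3 + 3^2 = 12
So there are 12 ground terms available for substitution.
The variable x ranges independently over the available ground terms, and distinct assignments produce distinct instances.
Number of ground instances = 12.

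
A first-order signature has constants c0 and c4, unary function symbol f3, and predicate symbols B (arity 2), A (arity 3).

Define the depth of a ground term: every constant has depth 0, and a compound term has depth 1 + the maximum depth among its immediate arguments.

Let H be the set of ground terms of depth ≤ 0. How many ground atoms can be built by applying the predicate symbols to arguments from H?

First count ground terms of depth ≤ 0.
If N_k denotes the number of depth-≤k ground terms, the 2 constants give N_0 = 2, and each function symbol of arity r contributes N_{k-1}^r new terms at level k: N_k = 2 + N_{k-1}.
N_0 = 2
Explicitly: c0, c4.
So |H| = 2.
For each predicate symbol, the number of ground atoms is |H| raised to its arity; summing:
  B: 2^2 = 4;  A: 2^3 = 8
Total ground atoms: 4 + 8 = 12.

12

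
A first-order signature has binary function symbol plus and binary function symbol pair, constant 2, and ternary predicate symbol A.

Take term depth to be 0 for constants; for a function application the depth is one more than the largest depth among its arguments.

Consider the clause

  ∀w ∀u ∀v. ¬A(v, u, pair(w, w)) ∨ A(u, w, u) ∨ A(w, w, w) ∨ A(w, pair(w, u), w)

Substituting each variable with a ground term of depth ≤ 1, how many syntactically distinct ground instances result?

27

Ground terms of depth ≤ 1:
  Let N_k count ground terms of depth at most k. Each non-constant term of depth ≤ k is some function symbol applied to depth-≤(k−1) arguments, giving N_k = 1 + N_{k-1}^2 + N_{k-1}^2.
  N_0 = 1
  N_1 = 1 + 1^2 + 1^2 = 3
So there are 3 ground terms available for substitution.
There are 3 variables to instantiate (w, u, v), each occurring in at least one literal, so different choices give different ground instances.
Number of ground instances = 3^3 = 27.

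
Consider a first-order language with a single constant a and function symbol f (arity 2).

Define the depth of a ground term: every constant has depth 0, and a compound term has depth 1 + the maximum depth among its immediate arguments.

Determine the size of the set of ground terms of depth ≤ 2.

Write N_k for the number of ground terms of depth ≤ k. A term of depth ≤ k is either a constant or a function symbol applied to arguments of depth ≤ k−1, so N_k = 1 + N_{k-1}^2.
N_0 = 1
N_1 = 1 + 1^2 = 2
N_2 = 1 + 2^2 = 5
Explicitly: a, f(a, a), f(a, f(a, a)), f(f(a, a), a), f(f(a, a), f(a, a)).

5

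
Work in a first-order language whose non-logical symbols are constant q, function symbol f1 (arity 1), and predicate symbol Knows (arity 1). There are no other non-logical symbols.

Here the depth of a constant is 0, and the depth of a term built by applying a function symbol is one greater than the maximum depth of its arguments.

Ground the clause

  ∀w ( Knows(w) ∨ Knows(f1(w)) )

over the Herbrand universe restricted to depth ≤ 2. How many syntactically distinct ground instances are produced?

Ground terms of depth ≤ 2:
  Let N_k count ground terms of depth at most k. Each non-constant term of depth ≤ k is some function symbol applied to depth-≤(k−1) arguments, giving N_k = 1 + N_{k-1}.
  N_0 = 1
  N_1 = 1 + 1 = 2
  N_2 = 1 + 2 = 3
  Explicitly: q, f1(q), f1(f1(q)).
So there are 3 ground terms available for substitution.
The body mentions the single quantified variable w; since ground terms form a free algebra, no two substitutions collapse to the same formula.
Number of ground instances = 3.

3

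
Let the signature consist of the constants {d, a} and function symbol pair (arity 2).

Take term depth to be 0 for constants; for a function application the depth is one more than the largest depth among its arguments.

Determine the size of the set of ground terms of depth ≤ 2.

38

Let N_k count ground terms of depth at most k. Each non-constant term of depth ≤ k is some function symbol applied to depth-≤(k−1) arguments, giving N_k = 2 + N_{k-1}^2.
N_0 = 2
N_1 = 2 + 2^2 = 6
N_2 = 2 + 6^2 = 38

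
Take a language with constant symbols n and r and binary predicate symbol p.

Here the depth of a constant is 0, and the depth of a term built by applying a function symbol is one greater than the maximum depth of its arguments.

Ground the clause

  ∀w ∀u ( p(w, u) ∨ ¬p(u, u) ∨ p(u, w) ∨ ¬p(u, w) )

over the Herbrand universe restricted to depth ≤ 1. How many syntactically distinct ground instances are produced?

Ground terms of depth ≤ 1:
  With no function symbols every ground term is a constant, so there are exactly 2 ground terms at every depth bound.
  N_0 = 2
  N_1 = 2
  Explicitly: n, r.
So there are 2 ground terms available for substitution.
Each of w, u ranges independently over the available ground terms, and distinct assignments produce distinct instances.
Number of ground instances = 2^2 = 4.

4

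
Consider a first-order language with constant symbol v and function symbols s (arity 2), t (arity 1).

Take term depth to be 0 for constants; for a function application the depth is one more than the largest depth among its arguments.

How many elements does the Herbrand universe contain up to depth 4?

Write N_k for the number of ground terms of depth ≤ k. A term of depth ≤ k is either a constant or a function symbol applied to arguments of depth ≤ k−1, so N_k = 1 + N_{k-1}^2 + N_{k-1}.
N_0 = 1
N_1 = 1 + 1^2 + 1 = 3
N_2 = 1 + 3^2 + 3 = 13
N_3 = 1 + 13^2 + 13 = 183
N_4 = 1 + 183^2 + 183 = 33673

33673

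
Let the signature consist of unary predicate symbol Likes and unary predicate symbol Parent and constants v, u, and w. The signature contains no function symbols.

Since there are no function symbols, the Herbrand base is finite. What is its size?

6

With no function symbols, the Herbrand universe is just the 3 constants.
Ground atoms per predicate: Likes: 3, Parent: 3.
Herbrand base size = 3 + 3 = 6.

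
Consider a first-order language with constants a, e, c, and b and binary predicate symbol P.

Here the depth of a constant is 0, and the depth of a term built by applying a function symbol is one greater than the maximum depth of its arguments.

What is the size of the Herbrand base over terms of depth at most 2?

16

First count ground terms of depth ≤ 2.
With no function symbols every ground term is a constant, so there are exactly 4 ground terms at every depth bound.
N_0 = 4
N_1 = 4
N_2 = 4
Explicitly: a, e, c, b.
So |H| = 4.
Each predicate of arity r yields |H|^r ground atoms (one per choice of an r-tuple from H):
  P: 4^2 = 16
Total ground atoms: 16.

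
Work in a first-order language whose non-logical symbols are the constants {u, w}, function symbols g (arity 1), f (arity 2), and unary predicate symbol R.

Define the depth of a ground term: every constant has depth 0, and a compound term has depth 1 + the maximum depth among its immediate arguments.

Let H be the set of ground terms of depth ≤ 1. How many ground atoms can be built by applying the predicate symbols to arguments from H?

First count ground terms of depth ≤ 1.
Let N_k count ground terms of depth at most k. Each non-constant term of depth ≤ k is some function symbol applied to depth-≤(k−1) arguments, giving N_k = 2 + N_{k-1} + N_{k-1}^2.
N_0 = 2
N_1 = 2 + 2 + 2^2 = 8
Explicitly: u, w, g(u), g(w), f(u, u), f(u, w), f(w, u), f(w, w).
So |H| = 8.
Each predicate of arity r yields |H|^r ground atoms (one per choice of an r-tuple from H):
  R: 8
Total ground atoms: 8.

8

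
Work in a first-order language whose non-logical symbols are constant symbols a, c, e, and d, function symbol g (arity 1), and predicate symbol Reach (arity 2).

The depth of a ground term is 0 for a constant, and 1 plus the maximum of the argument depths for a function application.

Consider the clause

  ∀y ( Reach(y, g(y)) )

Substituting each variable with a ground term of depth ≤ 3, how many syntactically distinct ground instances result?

Ground terms of depth ≤ 3:
  Let N_k count ground terms of depth at most k. Each non-constant term of depth ≤ k is some function symbol applied to depth-≤(k−1) arguments, giving N_k = 4 + N_{k-1}.
  N_0 = 4
  N_1 = 4 + 4 = 8
  N_2 = 4 + 8 = 12
  N_3 = 4 + 12 = 16
So there are 16 ground terms available for substitution.
There is 1 variable to instantiate (y),  occurring in at least one literal, so different choices give different ground instances.
Number of ground instances = 16.

16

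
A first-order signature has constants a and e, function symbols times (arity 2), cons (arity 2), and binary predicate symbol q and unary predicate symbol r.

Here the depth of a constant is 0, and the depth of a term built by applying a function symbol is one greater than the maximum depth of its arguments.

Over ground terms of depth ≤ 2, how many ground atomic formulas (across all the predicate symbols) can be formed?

41006

First count ground terms of depth ≤ 2.
Count level by level. With function symbols times/2, cons/2, the terms of depth ≤ k are the 2 constants together with each function applied to depth-≤(k−1) tuples, so N_k = 2 + N_{k-1}^2 + N_{k-1}^2.
N_0 = 2
N_1 = 2 + 2^2 + 2^2 = 10
N_2 = 2 + 10^2 + 10^2 = 202
So |H| = 202.
A ground atom is a predicate applied to a tuple of terms from H, so the count is the sum over predicates of |H|^arity:
  q: 202^2 = 40804;  r: 202
Total ground atoms: 40804 + 202 = 41006.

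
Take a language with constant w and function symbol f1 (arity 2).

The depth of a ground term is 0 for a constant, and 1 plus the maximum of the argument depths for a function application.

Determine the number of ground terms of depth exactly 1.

Write N_k for the number of ground terms of depth ≤ k. A term of depth ≤ k is either a constant or a function symbol applied to arguments of depth ≤ k−1, so N_k = 1 + N_{k-1}^2.
N_0 = 1
N_1 = 1 + 1^2 = 2
Terms of depth exactly 1: N_1 − N_0 = 2 − 1 = 1.

1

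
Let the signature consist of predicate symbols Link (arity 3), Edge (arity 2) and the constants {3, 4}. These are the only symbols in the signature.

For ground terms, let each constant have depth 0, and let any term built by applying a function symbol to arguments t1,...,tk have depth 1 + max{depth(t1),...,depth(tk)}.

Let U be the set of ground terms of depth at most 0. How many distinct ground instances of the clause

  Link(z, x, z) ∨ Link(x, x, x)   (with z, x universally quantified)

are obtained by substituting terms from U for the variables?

4

Ground terms of depth ≤ 0:
  With no function symbols every ground term is a constant, so there are exactly 2 ground terms at every depth bound.
  N_0 = 2
  Explicitly: 3, 4.
So there are 2 ground terms available for substitution.
There are 2 variables to instantiate (z, x), each occurring in at least one literal, so different choices give different ground instances.
Number of ground instances = 2^2 = 4.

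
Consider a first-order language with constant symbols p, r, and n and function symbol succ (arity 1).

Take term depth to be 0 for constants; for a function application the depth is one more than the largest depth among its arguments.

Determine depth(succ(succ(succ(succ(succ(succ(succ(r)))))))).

depth(succ(r)) = 1 + depth(r) = 1 + 0 = 1
depth(succ(succ(r))) = 1 + depth(succ(r)) = 1 + 1 = 2
depth(succ(succ(succ(r)))) = 1 + depth(succ(succ(r))) = 1 + 2 = 3
depth(succ(succ(succ(succ(r))))) = 1 + depth(succ(succ(succ(r)))) = 1 + 3 = 4
depth(succ(succ(succ(succ(succ(r)))))) = 1 + depth(succ(succ(succ(succ(r))))) = 1 + 4 = 5
depth(succ(succ(succ(succ(succ(succ(r))))))) = 1 + depth(succ(succ(succ(succ(succ(r)))))) = 1 + 5 = 6
depth(succ(succ(succ(succ(succ(succ(succ(r)))))))) = 1 + depth(succ(succ(succ(succ(succ(succ(r))))))) = 1 + 6 = 7

7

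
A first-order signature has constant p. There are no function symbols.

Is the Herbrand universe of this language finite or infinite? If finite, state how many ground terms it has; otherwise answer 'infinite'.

1

There are no function symbols, so the only ground term is the single constant.
The Herbrand universe is {p}, finite with 1 element.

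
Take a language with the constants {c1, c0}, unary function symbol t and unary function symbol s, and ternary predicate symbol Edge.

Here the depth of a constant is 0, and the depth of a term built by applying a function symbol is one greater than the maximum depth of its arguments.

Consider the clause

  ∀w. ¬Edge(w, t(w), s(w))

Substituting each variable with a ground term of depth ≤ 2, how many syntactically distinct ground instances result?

14

Ground terms of depth ≤ 2:
  If N_k denotes the number of depth-≤k ground terms, the 2 constants give N_0 = 2, and each function symbol of arity r contributes N_{k-1}^r new terms at level k: N_k = 2 + N_{k-1} + N_{k-1}.
  N_0 = 2
  N_1 = 2 + 2 + 2 = 6
  N_2 = 2 + 6 + 6 = 14
So there are 14 ground terms available for substitution.
The body mentions the single quantified variable w; since ground terms form a free algebra, no two substitutions collapse to the same formula.
Number of ground instances = 14.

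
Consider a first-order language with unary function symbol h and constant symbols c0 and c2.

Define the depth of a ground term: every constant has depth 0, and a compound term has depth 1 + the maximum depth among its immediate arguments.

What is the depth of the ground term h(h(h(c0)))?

3

depth(h(c0)) = 1 + depth(c0) = 1 + 0 = 1
depth(h(h(c0))) = 1 + depth(h(c0)) = 1 + 1 = 2
depth(h(h(h(c0)))) = 1 + depth(h(h(c0))) = 1 + 2 = 3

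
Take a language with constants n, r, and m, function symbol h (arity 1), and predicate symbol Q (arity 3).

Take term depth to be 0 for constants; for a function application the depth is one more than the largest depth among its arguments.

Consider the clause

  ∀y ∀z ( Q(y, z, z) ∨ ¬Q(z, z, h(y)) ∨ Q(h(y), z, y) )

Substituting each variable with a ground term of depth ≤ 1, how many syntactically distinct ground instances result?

36

Ground terms of depth ≤ 1:
  Let N_k count ground terms of depth at most k. Each non-constant term of depth ≤ k is some function symbol applied to depth-≤(k−1) arguments, giving N_k = 3 + N_{k-1}.
  N_0 = 3
  N_1 = 3 + 3 = 6
  Explicitly: n, r, m, h(n), h(r), h(m).
So there are 6 ground terms available for substitution.
Each of y, z ranges independently over the available ground terms, and distinct assignments produce distinct instances.
Number of ground instances = 6^2 = 36.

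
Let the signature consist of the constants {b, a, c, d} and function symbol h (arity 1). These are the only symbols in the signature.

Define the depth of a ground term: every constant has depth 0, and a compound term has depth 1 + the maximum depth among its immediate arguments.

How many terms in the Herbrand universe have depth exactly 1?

4

Let N_k = |{terms of depth ≤ k}|. Then N_0 = 4 and N_k = 4 + N_{k-1} for k ≥ 1 (one summand per function symbol, arity giving the exponent).
N_0 = 4
N_1 = 4 + 4 = 8
Terms of depth exactly 1: N_1 − N_0 = 8 − 4 = 4.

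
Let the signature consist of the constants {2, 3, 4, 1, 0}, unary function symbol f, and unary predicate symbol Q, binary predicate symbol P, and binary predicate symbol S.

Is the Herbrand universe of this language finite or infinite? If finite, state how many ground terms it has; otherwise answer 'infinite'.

infinite

The signature has at least one function symbol (f, arity 1) and at least one constant (2).
Iterating f gives infinitely many distinct ground terms: 2, f(2), f(f(2)), ...
So the Herbrand universe is infinite.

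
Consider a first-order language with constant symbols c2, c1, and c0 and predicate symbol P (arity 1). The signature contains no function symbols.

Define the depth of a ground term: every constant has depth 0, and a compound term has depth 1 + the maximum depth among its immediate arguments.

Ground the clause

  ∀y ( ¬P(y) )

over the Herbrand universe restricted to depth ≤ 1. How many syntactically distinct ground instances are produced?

3

Ground terms of depth ≤ 1:
  With no function symbols every ground term is a constant, so there are exactly 3 ground terms at every depth bound.
  N_0 = 3
  N_1 = 3
So there are 3 ground terms available for substitution.
The body mentions the single quantified variable y; since ground terms form a free algebra, no two substitutions collapse to the same formula.
Number of ground instances = 3.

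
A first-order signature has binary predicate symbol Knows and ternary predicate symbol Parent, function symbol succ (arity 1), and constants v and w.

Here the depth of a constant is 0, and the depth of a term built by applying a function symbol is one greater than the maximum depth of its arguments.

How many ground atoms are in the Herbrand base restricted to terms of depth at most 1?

First count ground terms of depth ≤ 1.
Let N_k count ground terms of depth at most k. Each non-constant term of depth ≤ k is some function symbol applied to depth-≤(k−1) arguments, giving N_k = 2 + N_{k-1}.
N_0 = 2
N_1 = 2 + 2 = 4
So |H| = 4.
Ground atoms are formed by filling each argument slot of a predicate with a term from H, so an r-ary predicate gives |H|^r atoms:
  Knows: 4^2 = 16;  Parent: 4^3 = 64
Total ground atoms: 16 + 64 = 80.

80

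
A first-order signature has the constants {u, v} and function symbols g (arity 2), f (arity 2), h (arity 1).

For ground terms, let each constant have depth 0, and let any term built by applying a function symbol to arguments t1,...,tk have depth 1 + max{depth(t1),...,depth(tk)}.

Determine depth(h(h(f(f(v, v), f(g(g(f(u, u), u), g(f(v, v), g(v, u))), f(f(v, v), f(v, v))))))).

7

depth(f(v, v)) = 1 + max(0, 0) = 1
depth(f(u, u)) = 1 + max(0, 0) = 1
depth(g(f(u, u), u)) = 1 + max(1, 0) = 2
depth(g(v, u)) = 1 + max(0, 0) = 1
depth(g(f(v, v), g(v, u))) = 1 + max(1, 1) = 2
depth(g(g(f(u, u), u), g(f(v, v), g(v, u)))) = 1 + max(2, 2) = 3
depth(f(f(v, v), f(v, v))) = 1 + max(1, 1) = 2
depth(f(g(g(f(u, u), u), g(f(v, v), g(v, u))), f(f(v, v), f(v, v)))) = 1 + max(3, 2) = 4
depth(f(f(v, v), f(g(g(f(u, u), u), g(f(v, v), g(v, u))), f(f(v, v), f(v, v))))) = 1 + max(1, 4) = 5
depth(h(f(f(v, v), f(g(g(f(u, u), u), g(f(v, v), g(v, u))), f(f(v, v), f(v, v)))))) = 1 + depth(f(f(v, v), f(g(g(f(u, u), u), g(f(v, v), g(v, u))), f(f(v, v), f(v, v))))) = 1 + 5 = 6
depth(h(h(f(f(v, v), f(g(g(f(u, u), u), g(f(v, v), g(v, u))), f(f(v, v), f(v, v))))))) = 1 + depth(h(f(f(v, v), f(g(g(f(u, u), u), g(f(v, v), g(v, u))), f(f(v, v), f(v, v)))))) = 1 + 6 = 7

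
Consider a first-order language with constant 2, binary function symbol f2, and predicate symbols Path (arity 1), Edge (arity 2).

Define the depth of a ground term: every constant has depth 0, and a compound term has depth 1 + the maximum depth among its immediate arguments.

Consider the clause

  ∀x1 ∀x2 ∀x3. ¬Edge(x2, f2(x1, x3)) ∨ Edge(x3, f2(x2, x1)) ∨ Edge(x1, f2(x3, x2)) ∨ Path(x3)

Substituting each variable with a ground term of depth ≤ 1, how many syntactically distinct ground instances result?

8

Ground terms of depth ≤ 1:
  Count level by level. With function symbols f2/2, the terms of depth ≤ k are the 1 constant together with each function applied to depth-≤(k−1) tuples, so N_k = 1 + N_{k-1}^2.
  N_0 = 1
  N_1 = 1 + 1^2 = 2
  Explicitly: 2, f2(2, 2).
So there are 2 ground terms available for substitution.
The clause has 3 distinct variables (x1, x2, x3), each appearing in the body. In the free term algebra distinct substitutions yield syntactically distinct ground instances.
Number of ground instances = 2^3 = 8.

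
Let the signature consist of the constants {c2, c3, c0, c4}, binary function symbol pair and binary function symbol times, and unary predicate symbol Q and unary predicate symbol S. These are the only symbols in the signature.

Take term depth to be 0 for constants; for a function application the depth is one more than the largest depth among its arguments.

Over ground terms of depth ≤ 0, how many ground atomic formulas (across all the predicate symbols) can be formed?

First count ground terms of depth ≤ 0.
Let N_k count ground terms of depth at most k. Each non-constant term of depth ≤ k is some function symbol applied to depth-≤(k−1) arguments, giving N_k = 4 + N_{k-1}^2 + N_{k-1}^2.
N_0 = 4
So |H| = 4.
A ground atom is a predicate applied to a tuple of terms from H, so the count is the sum over predicates of |H|^arity:
  Q: 4;  S: 4
Total ground atoms: 4 + 4 = 8.

8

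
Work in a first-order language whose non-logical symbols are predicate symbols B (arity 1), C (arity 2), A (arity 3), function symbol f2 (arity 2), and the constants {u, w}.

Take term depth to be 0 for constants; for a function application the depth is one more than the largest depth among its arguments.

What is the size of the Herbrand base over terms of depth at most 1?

First count ground terms of depth ≤ 1.
Let N_k count ground terms of depth at most k. Each non-constant term of depth ≤ k is some function symbol applied to depth-≤(k−1) arguments, giving N_k = 2 + N_{k-1}^2.
N_0 = 2
N_1 = 2 + 2^2 = 6
So |H| = 6.
Each predicate of arity r yields |H|^r ground atoms (one per choice of an r-tuple from H):
  B: 6;  C: 6^2 = 36;  A: 6^3 = 216
Total ground atoms: 6 + 36 + 216 = 258.

258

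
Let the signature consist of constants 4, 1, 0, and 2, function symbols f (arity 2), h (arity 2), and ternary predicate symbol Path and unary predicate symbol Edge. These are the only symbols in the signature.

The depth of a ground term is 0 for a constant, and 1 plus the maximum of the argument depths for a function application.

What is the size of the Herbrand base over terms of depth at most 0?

First count ground terms of depth ≤ 0.
Let N_k = |{terms of depth ≤ k}|. Then N_0 = 4 and N_k = 4 + N_{k-1}^2 + N_{k-1}^2 for k ≥ 1 (one summand per function symbol, arity giving the exponent).
N_0 = 4
So |H| = 4.
A ground atom is a predicate applied to a tuple of terms from H, so the count is the sum over predicates of |H|^arity:
  Path: 4^3 = 64;  Edge: 4
Total ground atoms: 64 + 4 = 68.

68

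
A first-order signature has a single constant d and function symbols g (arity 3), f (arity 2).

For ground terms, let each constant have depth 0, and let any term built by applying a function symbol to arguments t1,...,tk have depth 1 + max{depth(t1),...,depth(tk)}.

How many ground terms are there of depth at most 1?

3

Let N_k count ground terms of depth at most k. Each non-constant term of depth ≤ k is some function symbol applied to depth-≤(k−1) arguments, giving N_k = 1 + N_{k-1}^3 + N_{k-1}^2.
N_0 = 1
N_1 = 1 + 1^3 + 1^2 = 3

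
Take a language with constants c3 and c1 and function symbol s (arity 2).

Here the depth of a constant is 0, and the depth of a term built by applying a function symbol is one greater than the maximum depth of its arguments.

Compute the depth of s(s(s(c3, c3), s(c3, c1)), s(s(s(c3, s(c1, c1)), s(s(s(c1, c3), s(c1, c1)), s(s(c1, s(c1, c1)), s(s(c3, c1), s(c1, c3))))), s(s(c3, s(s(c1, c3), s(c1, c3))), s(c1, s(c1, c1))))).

depth(s(c3, c3)) = 1 + max(0, 0) = 1
depth(s(c3, c1)) = 1 + max(0, 0) = 1
depth(s(s(c3, c3), s(c3, c1))) = 1 + max(1, 1) = 2
depth(s(c1, c1)) = 1 + max(0, 0) = 1
depth(s(c3, s(c1, c1))) = 1 + max(0, 1) = 2
depth(s(c1, c3)) = 1 + max(0, 0) = 1
depth(s(s(c1, c3), s(c1, c1))) = 1 + max(1, 1) = 2
depth(s(c1, s(c1, c1))) = 1 + max(0, 1) = 2
depth(s(s(c3, c1), s(c1, c3))) = 1 + max(1, 1) = 2
depth(s(s(c1, s(c1, c1)), s(s(c3, c1), s(c1, c3)))) = 1 + max(2, 2) = 3
depth(s(s(s(c1, c3), s(c1, c1)), s(s(c1, s(c1, c1)), s(s(c3, c1), s(c1, c3))))) = 1 + max(2, 3) = 4
depth(s(s(c3, s(c1, c1)), s(s(s(c1, c3), s(c1, c1)), s(s(c1, s(c1, c1)), s(s(c3, c1), s(c1, c3)))))) = 1 + max(2, 4) = 5
depth(s(s(c1, c3), s(c1, c3))) = 1 + max(1, 1) = 2
depth(s(c3, s(s(c1, c3), s(c1, c3)))) = 1 + max(0, 2) = 3
depth(s(s(c3, s(s(c1, c3), s(c1, c3))), s(c1, s(c1, c1)))) = 1 + max(3, 2) = 4
depth(s(s(s(c3, s(c1, c1)), s(s(s(c1, c3), s(c1, c1)), s(s(c1, s(c1, c1)), s(s(c3, c1), s(c1, c3))))), s(s(c3, s(s(c1, c3), s(c1, c3))), s(c1, s(c1, c1))))) = 1 + max(5, 4) = 6
depth(s(s(s(c3, c3), s(c3, c1)), s(s(s(c3, s(c1, c1)), s(s(s(c1, c3), s(c1, c1)), s(s(c1, s(c1, c1)), s(s(c3, c1), s(c1, c3))))), s(s(c3, s(s(c1, c3), s(c1, c3))), s(c1, s(c1, c1)))))) = 1 + max(2, 6) = 7

7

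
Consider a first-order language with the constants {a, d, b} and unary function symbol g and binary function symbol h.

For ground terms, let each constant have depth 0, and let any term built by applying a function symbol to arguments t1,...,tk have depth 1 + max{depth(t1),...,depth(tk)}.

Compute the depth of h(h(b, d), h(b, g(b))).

3

depth(h(b, d)) = 1 + max(0, 0) = 1
depth(g(b)) = 1 + depth(b) = 1 + 0 = 1
depth(h(b, g(b))) = 1 + max(0, 1) = 2
depth(h(h(b, d), h(b, g(b)))) = 1 + max(1, 2) = 3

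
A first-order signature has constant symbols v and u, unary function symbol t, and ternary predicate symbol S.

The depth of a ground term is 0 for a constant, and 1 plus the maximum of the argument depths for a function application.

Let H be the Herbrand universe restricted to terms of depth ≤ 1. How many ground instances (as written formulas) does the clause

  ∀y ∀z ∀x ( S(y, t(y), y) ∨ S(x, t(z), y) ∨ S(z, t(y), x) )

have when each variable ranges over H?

Ground terms of depth ≤ 1:
  Write N_k for the number of ground terms of depth ≤ k. A term of depth ≤ k is either a constant or a function symbol applied to arguments of depth ≤ k−1, so N_k = 2 + N_{k-1}.
  N_0 = 2
  N_1 = 2 + 2 = 4
So there are 4 ground terms available for substitution.
Each of y, z, x ranges independently over the available ground terms, and distinct assignments produce distinct instances.
Number of ground instances = 4^3 = 64.

64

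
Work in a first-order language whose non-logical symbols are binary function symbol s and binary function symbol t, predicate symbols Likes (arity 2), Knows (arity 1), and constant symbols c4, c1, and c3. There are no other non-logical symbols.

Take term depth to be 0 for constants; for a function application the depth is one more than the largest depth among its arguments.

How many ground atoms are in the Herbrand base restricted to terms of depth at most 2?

784110

First count ground terms of depth ≤ 2.
Let N_k = |{terms of depth ≤ k}|. Then N_0 = 3 and N_k = 3 + N_{k-1}^2 + N_{k-1}^2 for k ≥ 1 (one summand per function symbol, arity giving the exponent).
N_0 = 3
N_1 = 3 + 3^2 + 3^2 = 21
N_2 = 3 + 21^2 + 21^2 = 885
So |H| = 885.
Each predicate of arity r yields |H|^r ground atoms (one per choice of an r-tuple from H):
  Likes: 885^2 = 783225;  Knows: 885
Total ground atoms: 783225 + 885 = 784110.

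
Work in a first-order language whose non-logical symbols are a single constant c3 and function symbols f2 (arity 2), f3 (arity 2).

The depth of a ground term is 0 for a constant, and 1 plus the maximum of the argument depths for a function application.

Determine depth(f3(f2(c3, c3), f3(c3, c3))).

depth(f2(c3, c3)) = 1 + max(0, 0) = 1
depth(f3(c3, c3)) = 1 + max(0, 0) = 1
depth(f3(f2(c3, c3), f3(c3, c3))) = 1 + max(1, 1) = 2

2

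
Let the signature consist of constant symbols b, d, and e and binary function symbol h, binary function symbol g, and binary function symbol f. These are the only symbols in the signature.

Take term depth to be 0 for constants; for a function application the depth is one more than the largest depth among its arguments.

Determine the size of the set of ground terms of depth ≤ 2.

2703

If N_k denotes the number of depth-≤k ground terms, the 3 constants give N_0 = 3, and each function symbol of arity r contributes N_{k-1}^r new terms at level k: N_k = 3 + N_{k-1}^2 + N_{k-1}^2 + N_{k-1}^2.
N_0 = 3
N_1 = 3 + 3^2 + 3^2 + 3^2 = 30
N_2 = 3 + 30^2 + 30^2 + 30^2 = 2703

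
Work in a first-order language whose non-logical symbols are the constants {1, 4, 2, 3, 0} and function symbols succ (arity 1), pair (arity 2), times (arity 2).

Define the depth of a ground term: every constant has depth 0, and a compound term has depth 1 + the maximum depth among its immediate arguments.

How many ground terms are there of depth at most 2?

Count level by level. With function symbols succ/1, pair/2, times/2, the terms of depth ≤ k are the 5 constants together with each function applied to depth-≤(k−1) tuples, so N_k = 5 + N_{k-1} + N_{k-1}^2 + N_{k-1}^2.
N_0 = 5
N_1 = 5 + 5 + 5^2 + 5^2 = 60
N_2 = 5 + 60 + 60^2 + 60^2 = 7265

7265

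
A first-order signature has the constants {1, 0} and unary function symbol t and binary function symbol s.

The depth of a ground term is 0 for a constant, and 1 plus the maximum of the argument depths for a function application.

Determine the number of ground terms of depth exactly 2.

If N_k denotes the number of depth-≤k ground terms, the 2 constants give N_0 = 2, and each function symbol of arity r contributes N_{k-1}^r new terms at level k: N_k = 2 + N_{k-1} + N_{k-1}^2.
N_0 = 2
N_1 = 2 + 2 + 2^2 = 8
N_2 = 2 + 8 + 8^2 = 74
Terms of depth exactly 2: N_2 − N_1 = 74 − 8 = 66.

66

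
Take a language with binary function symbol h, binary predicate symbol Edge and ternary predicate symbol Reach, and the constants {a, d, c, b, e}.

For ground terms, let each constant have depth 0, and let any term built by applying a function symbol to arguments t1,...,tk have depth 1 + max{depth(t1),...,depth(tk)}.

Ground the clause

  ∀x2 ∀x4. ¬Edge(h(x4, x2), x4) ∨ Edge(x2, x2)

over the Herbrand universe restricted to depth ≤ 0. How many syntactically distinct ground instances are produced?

Ground terms of depth ≤ 0:
  Let N_k count ground terms of depth at most k. Each non-constant term of depth ≤ k is some function symbol applied to depth-≤(k−1) arguments, giving N_k = 5 + N_{k-1}^2.
  N_0 = 5
So there are 5 ground terms available for substitution.
The clause has 2 distinct variables (x2, x4), each appearing in the body. In the free term algebra distinct substitutions yield syntactically distinct ground instances.
Number of ground instances = 5^2 = 25.

25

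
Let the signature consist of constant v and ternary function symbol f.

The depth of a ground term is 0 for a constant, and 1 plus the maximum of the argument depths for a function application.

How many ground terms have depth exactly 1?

1

Let N_k = |{terms of depth ≤ k}|. Then N_0 = 1 and N_k = 1 + N_{k-1}^3 for k ≥ 1 (one summand per function symbol, arity giving the exponent).
N_0 = 1
N_1 = 1 + 1^3 = 2
Terms of depth exactly 1: N_1 − N_0 = 2 − 1 = 1.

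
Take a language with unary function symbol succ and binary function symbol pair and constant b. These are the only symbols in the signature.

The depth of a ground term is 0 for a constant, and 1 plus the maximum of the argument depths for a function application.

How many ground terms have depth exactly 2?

Let N_k = |{terms of depth ≤ k}|. Then N_0 = 1 and N_k = 1 + N_{k-1} + N_{k-1}^2 for k ≥ 1 (one summand per function symbol, arity giving the exponent).
N_0 = 1
N_1 = 1 + 1 + 1^2 = 3
N_2 = 1 + 3 + 3^2 = 13
Terms of depth exactly 2: N_2 − N_1 = 13 − 3 = 10.

10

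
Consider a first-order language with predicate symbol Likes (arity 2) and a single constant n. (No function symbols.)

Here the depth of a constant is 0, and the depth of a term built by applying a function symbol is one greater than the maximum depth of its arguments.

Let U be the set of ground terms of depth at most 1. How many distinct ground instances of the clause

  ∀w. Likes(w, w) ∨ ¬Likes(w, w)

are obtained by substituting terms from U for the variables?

Ground terms of depth ≤ 1:
  With no function symbols every ground term is a constant, so there is exactly 1 ground term at every depth bound.
  N_0 = 1
  N_1 = 1
So there is exactly 1 ground term available for substitution.
The clause has 1 distinct variable (w), which appears in the body. In the free term algebra distinct substitutions yield syntactically distinct ground instances.
Number of ground instances = 1.

1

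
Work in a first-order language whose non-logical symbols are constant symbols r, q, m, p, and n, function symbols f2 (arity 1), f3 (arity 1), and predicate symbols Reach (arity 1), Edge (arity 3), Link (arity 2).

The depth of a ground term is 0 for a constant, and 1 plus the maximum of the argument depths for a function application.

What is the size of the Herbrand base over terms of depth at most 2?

First count ground terms of depth ≤ 2.
If N_k denotes the number of depth-≤k ground terms, the 5 constants give N_0 = 5, and each function symbol of arity r contributes N_{k-1}^r new terms at level k: N_k = 5 + N_{k-1} + N_{k-1}.
N_0 = 5
N_1 = 5 + 5 + 5 = 15
N_2 = 5 + 15 + 15 = 35
So |H| = 35.
For each predicate symbol, the number of ground atoms is |H| raised to its arity; summing:
  Reach: 35;  Edge: 35^3 = 42875;  Link: 35^2 = 1225
Total ground atoms: 35 + 42875 + 1225 = 44135.

44135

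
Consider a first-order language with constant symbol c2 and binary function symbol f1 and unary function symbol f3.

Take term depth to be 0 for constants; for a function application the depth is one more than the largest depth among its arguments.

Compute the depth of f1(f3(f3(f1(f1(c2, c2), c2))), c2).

5

depth(f1(c2, c2)) = 1 + max(0, 0) = 1
depth(f1(f1(c2, c2), c2)) = 1 + max(1, 0) = 2
depth(f3(f1(f1(c2, c2), c2))) = 1 + depth(f1(f1(c2, c2), c2)) = 1 + 2 = 3
depth(f3(f3(f1(f1(c2, c2), c2)))) = 1 + depth(f3(f1(f1(c2, c2), c2))) = 1 + 3 = 4
depth(f1(f3(f3(f1(f1(c2, c2), c2))), c2)) = 1 + max(4, 0) = 5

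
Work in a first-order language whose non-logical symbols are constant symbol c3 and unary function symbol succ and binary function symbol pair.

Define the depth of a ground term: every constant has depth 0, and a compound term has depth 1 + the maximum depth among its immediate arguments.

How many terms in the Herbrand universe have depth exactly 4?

Write N_k for the number of ground terms of depth ≤ k. A term of depth ≤ k is either a constant or a function symbol applied to arguments of depth ≤ k−1, so N_k = 1 + N_{k-1} + N_{k-1}^2.
N_0 = 1
N_1 = 1 + 1 + 1^2 = 3
N_2 = 1 + 3 + 3^2 = 13
N_3 = 1 + 13 + 13^2 = 183
N_4 = 1 + 183 + 183^2 = 33673
Terms of depth exactly 4: N_4 − N_3 = 33673 − 183 = 33490.

33490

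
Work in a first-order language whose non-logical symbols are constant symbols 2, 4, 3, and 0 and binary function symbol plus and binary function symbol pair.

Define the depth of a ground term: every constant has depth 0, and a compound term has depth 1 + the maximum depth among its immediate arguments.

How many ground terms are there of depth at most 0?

Let N_k = |{terms of depth ≤ k}|. Then N_0 = 4 and N_k = 4 + N_{k-1}^2 + N_{k-1}^2 for k ≥ 1 (one summand per function symbol, arity giving the exponent).
N_0 = 4

4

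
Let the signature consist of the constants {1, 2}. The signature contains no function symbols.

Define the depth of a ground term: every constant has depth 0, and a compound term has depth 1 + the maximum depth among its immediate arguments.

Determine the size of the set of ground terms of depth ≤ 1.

With no function symbols every ground term is a constant, so there are exactly 2 ground terms at every depth bound.
N_0 = 2
N_1 = 2
Explicitly: 1, 2.

2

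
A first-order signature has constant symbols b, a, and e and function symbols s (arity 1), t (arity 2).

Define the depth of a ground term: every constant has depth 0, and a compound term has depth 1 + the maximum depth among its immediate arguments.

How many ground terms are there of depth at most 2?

Let N_k count ground terms of depth at most k. Each non-constant term of depth ≤ k is some function symbol applied to depth-≤(k−1) arguments, giving N_k = 3 + N_{k-1} + N_{k-1}^2.
N_0 = 3
N_1 = 3 + 3 + 3^2 = 15
N_2 = 3 + 15 + 15^2 = 243

243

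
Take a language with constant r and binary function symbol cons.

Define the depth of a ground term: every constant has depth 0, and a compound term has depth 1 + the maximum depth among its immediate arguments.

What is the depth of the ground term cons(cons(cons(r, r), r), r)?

3

depth(cons(r, r)) = 1 + max(0, 0) = 1
depth(cons(cons(r, r), r)) = 1 + max(1, 0) = 2
depth(cons(cons(cons(r, r), r), r)) = 1 + max(2, 0) = 3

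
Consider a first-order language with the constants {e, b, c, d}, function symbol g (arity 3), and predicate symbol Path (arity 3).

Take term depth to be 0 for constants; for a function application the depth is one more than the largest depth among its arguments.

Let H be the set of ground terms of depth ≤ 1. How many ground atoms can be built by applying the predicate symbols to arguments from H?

First count ground terms of depth ≤ 1.
Let N_k count ground terms of depth at most k. Each non-constant term of depth ≤ k is some function symbol applied to depth-≤(k−1) arguments, giving N_k = 4 + N_{k-1}^3.
N_0 = 4
N_1 = 4 + 4^3 = 68
So |H| = 68.
Each predicate of arity r yields |H|^r ground atoms (one per choice of an r-tuple from H):
  Path: 68^3 = 314432
Total ground atoms: 314432.

314432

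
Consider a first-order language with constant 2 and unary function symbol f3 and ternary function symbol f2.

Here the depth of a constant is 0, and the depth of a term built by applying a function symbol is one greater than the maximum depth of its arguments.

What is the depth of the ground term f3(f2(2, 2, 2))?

2

depth(f2(2, 2, 2)) = 1 + max(0, 0, 0) = 1
depth(f3(f2(2, 2, 2))) = 1 + depth(f2(2, 2, 2)) = 1 + 1 = 2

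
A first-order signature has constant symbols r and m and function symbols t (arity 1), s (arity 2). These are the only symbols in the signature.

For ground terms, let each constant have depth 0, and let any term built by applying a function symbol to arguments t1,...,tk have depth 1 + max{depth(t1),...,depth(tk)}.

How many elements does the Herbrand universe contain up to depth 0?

2

Count level by level. With function symbols t/1, s/2, the terms of depth ≤ k are the 2 constants together with each function applied to depth-≤(k−1) tuples, so N_k = 2 + N_{k-1} + N_{k-1}^2.
N_0 = 2
Explicitly: r, m.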